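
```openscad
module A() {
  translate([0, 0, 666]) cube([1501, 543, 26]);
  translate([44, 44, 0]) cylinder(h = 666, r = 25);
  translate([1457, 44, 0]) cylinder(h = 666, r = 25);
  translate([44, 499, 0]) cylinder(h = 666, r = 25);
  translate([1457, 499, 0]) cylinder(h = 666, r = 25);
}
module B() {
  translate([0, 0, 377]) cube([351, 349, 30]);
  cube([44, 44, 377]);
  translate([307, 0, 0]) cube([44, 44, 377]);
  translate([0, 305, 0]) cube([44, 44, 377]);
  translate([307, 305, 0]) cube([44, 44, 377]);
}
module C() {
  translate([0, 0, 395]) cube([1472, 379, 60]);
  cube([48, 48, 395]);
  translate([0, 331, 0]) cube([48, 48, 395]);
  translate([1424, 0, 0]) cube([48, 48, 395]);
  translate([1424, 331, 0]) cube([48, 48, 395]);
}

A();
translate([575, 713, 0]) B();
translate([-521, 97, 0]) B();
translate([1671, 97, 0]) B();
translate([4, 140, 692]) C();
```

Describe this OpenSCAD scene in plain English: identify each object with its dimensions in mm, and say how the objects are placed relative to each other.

A is a table with a 1501×543 mm rectangular top, 26 mm thick, top surface at z = 692 mm, supported by four round legs of 50 mm diameter, each leg's bounding box inset 19 mm from the nearest pair of top edges, running from the floor.

B is a four-legged stool. The seat is 351×349 mm, 30 mm thick, top at z = 407 mm. It stands on four square legs, each 44×44 mm in cross-section, from z = 0 to the seat underside, each flush with a corner of the seat.

C is a bench: a 1472×379 mm seat slab, 60 mm thick, top at z = 455 mm, on four 48×48 mm square legs flush with the seat corners and standing on z = 0.

Three stools sit around the table at the +y, −x, +x sides. The bench is on top of the table.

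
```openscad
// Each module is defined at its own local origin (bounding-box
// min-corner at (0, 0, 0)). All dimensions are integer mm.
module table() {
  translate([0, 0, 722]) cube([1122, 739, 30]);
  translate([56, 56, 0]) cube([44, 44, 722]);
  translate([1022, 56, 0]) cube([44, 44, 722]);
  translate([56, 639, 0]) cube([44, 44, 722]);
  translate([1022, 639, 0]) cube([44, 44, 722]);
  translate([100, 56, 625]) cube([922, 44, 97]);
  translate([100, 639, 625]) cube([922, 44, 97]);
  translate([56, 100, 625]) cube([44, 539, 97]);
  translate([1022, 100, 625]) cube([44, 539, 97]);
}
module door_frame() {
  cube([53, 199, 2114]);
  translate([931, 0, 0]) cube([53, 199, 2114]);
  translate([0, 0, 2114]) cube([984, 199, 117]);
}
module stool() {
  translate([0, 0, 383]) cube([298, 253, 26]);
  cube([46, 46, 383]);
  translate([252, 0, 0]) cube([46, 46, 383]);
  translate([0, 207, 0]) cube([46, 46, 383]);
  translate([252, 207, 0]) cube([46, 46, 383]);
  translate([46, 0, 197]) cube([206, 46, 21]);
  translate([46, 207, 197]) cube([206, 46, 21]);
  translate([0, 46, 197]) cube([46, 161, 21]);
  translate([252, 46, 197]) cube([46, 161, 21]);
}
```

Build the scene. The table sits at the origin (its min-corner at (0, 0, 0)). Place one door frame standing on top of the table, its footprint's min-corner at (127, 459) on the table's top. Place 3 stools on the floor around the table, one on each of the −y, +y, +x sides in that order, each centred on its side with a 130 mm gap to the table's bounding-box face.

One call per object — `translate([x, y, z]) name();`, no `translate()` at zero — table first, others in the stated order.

table();
translate([127, 459, 752]) door_frame();
translate([412, -383, 0]) stool();
translate([412, 869, 0]) stool();
translate([1252, 243, 0]) stool();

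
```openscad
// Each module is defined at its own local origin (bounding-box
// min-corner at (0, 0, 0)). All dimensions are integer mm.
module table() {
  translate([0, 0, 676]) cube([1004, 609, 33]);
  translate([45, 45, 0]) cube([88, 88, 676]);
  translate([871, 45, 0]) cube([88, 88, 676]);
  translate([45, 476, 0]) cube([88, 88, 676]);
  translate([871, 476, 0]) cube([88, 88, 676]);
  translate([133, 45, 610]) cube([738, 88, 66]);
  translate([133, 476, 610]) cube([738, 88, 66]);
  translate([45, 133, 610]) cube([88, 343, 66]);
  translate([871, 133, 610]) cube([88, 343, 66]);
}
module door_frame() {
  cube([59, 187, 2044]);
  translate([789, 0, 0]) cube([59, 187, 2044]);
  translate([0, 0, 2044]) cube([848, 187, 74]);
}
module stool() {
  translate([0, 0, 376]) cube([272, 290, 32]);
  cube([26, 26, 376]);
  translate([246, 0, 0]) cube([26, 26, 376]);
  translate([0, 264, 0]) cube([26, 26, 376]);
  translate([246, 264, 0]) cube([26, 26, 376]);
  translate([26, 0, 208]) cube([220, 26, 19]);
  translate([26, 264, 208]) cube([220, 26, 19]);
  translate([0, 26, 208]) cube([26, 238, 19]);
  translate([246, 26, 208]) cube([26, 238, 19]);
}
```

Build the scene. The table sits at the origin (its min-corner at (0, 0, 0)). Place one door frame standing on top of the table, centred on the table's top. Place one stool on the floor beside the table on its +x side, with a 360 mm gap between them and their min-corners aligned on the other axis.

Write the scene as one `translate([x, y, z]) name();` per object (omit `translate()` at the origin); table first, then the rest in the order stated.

table();
translate([78, 211, 709]) door_frame();
translate([1364, 0, 0]) stool();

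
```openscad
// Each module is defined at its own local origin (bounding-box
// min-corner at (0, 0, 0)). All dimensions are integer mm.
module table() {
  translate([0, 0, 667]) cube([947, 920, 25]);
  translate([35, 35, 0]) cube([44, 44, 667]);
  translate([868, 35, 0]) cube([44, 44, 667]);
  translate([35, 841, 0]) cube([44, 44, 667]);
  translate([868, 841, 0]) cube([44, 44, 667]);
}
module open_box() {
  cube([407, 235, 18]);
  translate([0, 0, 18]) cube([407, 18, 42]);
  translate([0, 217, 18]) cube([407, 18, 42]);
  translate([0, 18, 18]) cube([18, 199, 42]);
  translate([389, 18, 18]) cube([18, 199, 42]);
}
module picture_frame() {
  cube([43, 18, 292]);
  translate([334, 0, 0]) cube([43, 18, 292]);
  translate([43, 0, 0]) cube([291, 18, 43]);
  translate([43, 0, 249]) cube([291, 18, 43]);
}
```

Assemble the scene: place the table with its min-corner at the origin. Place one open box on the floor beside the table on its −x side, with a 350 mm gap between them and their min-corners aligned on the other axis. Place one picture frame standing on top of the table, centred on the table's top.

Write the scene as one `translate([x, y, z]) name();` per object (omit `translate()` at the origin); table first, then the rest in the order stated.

table();
translate([-757, 0, 0]) open_box();
translate([285, 451, 692]) picture_frame();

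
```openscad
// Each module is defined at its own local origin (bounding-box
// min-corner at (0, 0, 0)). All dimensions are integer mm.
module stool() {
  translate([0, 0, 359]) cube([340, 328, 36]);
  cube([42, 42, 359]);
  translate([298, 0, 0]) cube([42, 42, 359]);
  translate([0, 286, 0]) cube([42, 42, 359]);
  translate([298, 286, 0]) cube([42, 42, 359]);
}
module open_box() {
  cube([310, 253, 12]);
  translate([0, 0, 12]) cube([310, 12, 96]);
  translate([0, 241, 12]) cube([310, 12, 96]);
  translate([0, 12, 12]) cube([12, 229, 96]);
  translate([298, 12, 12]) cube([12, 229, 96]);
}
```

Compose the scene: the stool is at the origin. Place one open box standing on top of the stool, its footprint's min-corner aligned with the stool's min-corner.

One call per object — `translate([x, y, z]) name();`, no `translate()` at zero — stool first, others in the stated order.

stool();
translate([0, 0, 395]) open_box();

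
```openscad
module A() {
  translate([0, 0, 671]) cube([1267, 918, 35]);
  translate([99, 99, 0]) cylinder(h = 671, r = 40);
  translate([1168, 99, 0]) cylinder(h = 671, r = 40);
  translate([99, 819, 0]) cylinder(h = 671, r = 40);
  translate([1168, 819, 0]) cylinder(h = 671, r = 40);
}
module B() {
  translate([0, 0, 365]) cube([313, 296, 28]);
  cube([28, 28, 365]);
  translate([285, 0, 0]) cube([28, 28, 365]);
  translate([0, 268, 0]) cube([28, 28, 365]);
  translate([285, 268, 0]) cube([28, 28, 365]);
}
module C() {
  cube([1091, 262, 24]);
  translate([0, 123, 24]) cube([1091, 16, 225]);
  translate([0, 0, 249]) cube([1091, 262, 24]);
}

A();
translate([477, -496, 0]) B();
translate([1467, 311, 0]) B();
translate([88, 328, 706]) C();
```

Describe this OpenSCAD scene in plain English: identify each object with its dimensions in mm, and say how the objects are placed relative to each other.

A is a rectangular dining table. The top is 1267×918×35 mm with its upper surface at z = 706 mm. It stands on four round legs of 80 mm diameter, each leg's bounding box inset 59 mm from the nearest pair of top edges, running from the floor to the underside of the top.

B is a four-legged stool. The seat is a 313×296×28 mm slab whose top surface is at z = 393 mm; four square legs, each 28×28 mm in cross-section, run from the floor (z = 0) to the underside of the seat, each flush with a corner of the seat.

C is an I-beam lying along x, 1091 mm long. Overall section height 273 mm. Two flanges 262 mm wide (y) and 24 mm thick, one on the floor and one at the top; a web 16 mm thick runs between them, centred on the flange width.

Two stools sit around the table at the −y, +x sides. The I-beam is on top of the table, centred.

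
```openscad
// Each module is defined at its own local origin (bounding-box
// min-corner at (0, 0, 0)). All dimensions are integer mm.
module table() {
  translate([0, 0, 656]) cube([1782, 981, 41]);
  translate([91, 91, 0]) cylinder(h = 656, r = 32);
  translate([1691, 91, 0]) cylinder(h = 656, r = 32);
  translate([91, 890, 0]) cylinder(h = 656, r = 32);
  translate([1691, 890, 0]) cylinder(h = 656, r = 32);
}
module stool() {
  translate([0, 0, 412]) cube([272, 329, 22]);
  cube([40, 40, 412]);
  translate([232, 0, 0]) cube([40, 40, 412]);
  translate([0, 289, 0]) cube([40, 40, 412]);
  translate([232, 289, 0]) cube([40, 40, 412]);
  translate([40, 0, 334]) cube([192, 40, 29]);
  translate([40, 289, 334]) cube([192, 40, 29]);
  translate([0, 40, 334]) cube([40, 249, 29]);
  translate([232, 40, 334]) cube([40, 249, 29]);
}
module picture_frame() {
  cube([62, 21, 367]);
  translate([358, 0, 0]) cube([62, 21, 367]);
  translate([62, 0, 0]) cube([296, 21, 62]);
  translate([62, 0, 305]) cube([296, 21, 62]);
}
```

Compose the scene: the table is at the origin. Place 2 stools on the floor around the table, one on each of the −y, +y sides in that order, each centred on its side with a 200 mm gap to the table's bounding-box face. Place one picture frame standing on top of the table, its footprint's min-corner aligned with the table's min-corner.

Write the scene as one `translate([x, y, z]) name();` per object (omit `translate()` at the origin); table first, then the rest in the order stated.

table();
translate([755, -529, 0]) stool();
translate([755, 1181, 0]) stool();
translate([0, 0, 697]) picture_frame();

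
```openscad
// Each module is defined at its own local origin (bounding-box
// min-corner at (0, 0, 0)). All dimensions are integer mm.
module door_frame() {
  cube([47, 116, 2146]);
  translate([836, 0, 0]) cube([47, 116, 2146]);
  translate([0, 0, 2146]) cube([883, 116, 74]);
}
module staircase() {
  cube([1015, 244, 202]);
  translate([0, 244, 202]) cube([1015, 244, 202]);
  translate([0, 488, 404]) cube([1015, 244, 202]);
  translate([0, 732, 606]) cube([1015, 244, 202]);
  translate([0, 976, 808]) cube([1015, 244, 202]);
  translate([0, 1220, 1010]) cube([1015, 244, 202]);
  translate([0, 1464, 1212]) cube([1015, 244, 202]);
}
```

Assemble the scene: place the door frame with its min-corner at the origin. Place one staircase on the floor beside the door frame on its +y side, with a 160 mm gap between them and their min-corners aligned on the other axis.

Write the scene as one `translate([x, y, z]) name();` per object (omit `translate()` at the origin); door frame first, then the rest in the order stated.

door_frame();
translate([0, 276, 0]) staircase();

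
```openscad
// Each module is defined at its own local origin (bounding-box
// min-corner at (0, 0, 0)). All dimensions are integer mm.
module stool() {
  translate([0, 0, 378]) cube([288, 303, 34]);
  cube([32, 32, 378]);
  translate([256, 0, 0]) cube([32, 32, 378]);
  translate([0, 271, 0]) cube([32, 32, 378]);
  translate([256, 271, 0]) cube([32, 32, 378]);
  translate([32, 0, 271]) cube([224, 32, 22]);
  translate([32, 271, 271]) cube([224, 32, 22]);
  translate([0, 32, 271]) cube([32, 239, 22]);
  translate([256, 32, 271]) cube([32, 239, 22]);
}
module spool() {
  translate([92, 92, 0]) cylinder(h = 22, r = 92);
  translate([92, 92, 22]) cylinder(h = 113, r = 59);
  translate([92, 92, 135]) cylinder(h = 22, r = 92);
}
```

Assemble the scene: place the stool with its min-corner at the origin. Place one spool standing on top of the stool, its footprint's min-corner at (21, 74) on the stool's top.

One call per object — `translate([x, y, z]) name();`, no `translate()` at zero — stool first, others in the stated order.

stool();
translate([21, 74, 412]) spool();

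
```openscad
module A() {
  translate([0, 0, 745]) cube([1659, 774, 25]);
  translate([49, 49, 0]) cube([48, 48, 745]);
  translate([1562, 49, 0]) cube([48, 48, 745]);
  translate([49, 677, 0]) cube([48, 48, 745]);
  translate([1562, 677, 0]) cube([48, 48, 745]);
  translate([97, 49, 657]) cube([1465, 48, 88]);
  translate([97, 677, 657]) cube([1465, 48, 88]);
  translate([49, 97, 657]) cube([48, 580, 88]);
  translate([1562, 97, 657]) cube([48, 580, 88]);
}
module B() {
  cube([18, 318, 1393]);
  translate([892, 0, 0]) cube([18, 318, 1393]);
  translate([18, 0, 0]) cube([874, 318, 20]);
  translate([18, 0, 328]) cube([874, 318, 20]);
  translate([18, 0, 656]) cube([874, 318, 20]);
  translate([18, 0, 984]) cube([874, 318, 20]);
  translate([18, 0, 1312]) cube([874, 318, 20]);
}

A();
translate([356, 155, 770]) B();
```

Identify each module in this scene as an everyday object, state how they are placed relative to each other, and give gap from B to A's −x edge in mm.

A is a table. B is a bookshelf. The bookshelf is on top of the table. The gap from the bookshelf to the table's −x edge is 356 mm.

The bookshelf's min-x is at 356; the table's min-x is 0; gap = 356 mm.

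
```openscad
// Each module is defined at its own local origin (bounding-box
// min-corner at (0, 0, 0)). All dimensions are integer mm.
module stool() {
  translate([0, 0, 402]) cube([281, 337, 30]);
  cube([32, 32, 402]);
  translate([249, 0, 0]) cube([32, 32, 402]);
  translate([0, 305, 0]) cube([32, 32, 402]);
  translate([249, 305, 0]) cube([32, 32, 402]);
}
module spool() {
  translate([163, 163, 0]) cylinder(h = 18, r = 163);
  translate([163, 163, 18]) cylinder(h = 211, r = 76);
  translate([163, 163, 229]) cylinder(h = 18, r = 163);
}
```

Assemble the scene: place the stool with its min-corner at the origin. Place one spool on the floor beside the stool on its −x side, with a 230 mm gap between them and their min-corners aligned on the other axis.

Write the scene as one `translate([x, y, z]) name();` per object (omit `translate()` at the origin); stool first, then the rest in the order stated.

stool();
translate([-556, 0, 0]) spool();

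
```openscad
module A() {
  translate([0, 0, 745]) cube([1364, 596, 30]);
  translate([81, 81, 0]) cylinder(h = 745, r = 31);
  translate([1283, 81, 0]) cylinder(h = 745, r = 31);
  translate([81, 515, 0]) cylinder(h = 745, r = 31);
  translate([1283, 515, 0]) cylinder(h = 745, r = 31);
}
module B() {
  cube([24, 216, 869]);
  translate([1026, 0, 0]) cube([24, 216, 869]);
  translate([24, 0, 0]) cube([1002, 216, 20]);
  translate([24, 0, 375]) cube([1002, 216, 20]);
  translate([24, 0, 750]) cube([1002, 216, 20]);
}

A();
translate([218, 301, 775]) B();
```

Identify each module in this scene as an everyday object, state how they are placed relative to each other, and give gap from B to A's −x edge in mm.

A is a table. B is a bookshelf. The bookshelf is on top of the table. The gap from the bookshelf to the table's −x edge is 218 mm.

The bookshelf's min-x is at 218; the table's min-x is 0; gap = 218 mm.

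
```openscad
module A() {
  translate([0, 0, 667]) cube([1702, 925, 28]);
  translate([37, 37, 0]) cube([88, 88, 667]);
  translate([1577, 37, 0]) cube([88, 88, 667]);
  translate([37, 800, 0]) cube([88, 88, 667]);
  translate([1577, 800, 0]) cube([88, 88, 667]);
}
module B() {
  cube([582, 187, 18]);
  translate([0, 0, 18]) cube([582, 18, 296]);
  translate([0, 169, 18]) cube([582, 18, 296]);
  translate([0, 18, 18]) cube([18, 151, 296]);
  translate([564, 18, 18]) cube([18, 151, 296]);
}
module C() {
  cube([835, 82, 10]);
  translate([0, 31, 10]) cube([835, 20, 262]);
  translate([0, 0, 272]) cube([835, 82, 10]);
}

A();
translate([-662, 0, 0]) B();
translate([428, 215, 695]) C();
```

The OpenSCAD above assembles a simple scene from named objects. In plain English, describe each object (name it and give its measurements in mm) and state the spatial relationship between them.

A is a table: top 1702 mm (x) × 925 mm (y), 28 mm thick, upper face at z = 695 mm, on four 88×88 mm square legs, each inset 37 mm from the nearest pair of top edges, running from z = 0 to the bottom of the top.

B is an open storage box with external size 582×187×314 mm and wall thickness 18 mm (the base is also 18 mm thick). The base covers the whole footprint; the four walls stand on the base, with the y-facing walls full-width and the x-facing walls fitting between their inner faces.

C is an I-beam lying along x, 835 mm long. Overall section height 282 mm. Two flanges 82 mm wide (y) and 10 mm thick, one on the floor and one at the top; a web 20 mm thick runs between them, centred on the flange width.

The open box is on the floor beside the table on its −x side. The I-beam is on top of the table.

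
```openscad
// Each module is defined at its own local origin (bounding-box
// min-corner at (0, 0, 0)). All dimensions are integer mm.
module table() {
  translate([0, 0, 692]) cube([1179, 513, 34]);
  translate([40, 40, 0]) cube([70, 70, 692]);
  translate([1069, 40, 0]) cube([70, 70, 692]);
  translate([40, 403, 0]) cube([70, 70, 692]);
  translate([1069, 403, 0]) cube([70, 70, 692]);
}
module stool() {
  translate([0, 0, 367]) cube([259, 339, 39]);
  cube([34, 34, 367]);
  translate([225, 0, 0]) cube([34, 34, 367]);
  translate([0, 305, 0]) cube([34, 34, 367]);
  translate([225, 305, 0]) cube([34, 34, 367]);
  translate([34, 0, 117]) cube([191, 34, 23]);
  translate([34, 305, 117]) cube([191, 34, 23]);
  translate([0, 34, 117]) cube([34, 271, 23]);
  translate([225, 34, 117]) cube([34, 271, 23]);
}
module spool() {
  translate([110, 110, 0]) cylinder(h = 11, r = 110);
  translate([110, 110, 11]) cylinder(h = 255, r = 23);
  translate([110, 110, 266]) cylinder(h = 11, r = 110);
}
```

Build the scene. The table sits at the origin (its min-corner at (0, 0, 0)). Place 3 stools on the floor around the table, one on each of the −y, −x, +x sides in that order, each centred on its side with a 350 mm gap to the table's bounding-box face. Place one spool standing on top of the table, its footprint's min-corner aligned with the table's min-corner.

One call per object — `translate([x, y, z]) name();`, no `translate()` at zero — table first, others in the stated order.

table();
translate([460, -689, 0]) stool();
translate([-609, 87, 0]) stool();
translate([1529, 87, 0]) stool();
translate([0, 0, 726]) spool();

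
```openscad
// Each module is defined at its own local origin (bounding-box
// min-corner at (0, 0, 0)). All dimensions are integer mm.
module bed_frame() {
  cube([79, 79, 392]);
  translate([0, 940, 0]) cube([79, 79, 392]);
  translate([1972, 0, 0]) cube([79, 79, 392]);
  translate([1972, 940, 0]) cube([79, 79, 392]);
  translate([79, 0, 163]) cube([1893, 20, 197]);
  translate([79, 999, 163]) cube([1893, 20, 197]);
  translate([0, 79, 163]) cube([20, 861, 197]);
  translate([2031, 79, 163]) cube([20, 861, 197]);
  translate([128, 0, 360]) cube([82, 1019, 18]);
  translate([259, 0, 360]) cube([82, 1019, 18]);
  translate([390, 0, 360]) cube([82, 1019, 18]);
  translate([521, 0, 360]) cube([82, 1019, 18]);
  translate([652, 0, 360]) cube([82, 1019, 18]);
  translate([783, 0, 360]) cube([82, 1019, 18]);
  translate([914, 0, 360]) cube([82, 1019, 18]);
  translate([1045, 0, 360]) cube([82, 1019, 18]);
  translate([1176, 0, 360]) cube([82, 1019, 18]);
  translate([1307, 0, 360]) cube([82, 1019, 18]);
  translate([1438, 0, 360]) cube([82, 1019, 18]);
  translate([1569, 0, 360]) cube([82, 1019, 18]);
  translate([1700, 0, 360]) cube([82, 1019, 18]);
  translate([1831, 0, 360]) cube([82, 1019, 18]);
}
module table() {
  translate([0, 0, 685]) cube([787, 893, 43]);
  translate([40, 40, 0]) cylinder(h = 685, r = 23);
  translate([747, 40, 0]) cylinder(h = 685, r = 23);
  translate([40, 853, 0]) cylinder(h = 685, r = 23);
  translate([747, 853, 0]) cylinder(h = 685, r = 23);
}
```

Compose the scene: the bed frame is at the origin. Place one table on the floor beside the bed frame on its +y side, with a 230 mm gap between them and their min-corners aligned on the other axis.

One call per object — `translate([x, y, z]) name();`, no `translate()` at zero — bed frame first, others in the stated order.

bed_frame();
translate([0, 1249, 0]) table();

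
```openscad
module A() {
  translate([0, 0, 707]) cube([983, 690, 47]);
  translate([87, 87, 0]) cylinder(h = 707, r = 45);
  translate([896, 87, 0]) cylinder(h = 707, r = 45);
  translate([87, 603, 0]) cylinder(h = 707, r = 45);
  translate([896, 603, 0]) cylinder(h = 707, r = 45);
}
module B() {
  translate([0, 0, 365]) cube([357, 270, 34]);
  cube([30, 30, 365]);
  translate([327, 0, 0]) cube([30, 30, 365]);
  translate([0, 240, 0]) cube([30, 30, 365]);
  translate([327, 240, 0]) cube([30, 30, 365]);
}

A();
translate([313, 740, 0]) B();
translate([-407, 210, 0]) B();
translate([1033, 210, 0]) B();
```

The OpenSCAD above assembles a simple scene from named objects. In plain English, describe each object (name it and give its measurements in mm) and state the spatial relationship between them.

A is a table with a 983×690 mm rectangular top, 47 mm thick, top surface at z = 754 mm, supported by four round legs of 90 mm diameter, each leg's bounding box inset 42 mm from the nearest pair of top edges, running from the floor.

B is a four-legged stool. The seat is a 357×270×34 mm slab whose top surface is at z = 399 mm; four square legs, each 30×30 mm in cross-section, run from the floor (z = 0) to the underside of the seat, each flush with a corner of the seat.

Three stools sit around the table at the +y, −x, +x sides.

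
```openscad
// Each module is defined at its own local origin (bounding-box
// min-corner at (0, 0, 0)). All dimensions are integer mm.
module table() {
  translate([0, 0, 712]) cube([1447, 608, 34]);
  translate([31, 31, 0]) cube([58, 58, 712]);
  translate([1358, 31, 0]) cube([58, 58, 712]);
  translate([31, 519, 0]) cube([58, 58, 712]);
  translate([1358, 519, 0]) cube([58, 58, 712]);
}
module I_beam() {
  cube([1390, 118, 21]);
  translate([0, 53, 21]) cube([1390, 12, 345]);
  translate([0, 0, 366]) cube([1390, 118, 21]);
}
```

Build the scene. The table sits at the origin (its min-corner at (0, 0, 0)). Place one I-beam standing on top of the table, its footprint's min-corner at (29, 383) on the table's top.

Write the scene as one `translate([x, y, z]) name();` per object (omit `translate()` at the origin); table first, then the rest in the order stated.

table();
translate([29, 383, 746]) I_beam();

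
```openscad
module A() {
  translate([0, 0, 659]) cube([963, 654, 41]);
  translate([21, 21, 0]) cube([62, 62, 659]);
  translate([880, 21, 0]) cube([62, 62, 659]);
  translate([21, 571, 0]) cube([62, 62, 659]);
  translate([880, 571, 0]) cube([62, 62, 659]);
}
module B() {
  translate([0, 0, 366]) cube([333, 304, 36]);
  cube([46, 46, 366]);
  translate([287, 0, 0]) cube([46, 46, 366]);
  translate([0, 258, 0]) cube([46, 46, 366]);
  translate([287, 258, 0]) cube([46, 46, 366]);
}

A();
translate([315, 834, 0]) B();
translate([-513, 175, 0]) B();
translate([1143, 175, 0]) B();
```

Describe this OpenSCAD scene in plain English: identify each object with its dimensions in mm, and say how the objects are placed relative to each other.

A is a rectangular dining table. The top is 963×654×41 mm with its upper surface at z = 700 mm. It stands on four 62×62 mm square legs, each inset 21 mm from the nearest pair of top edges, running from the floor to the underside of the top.

B is a four-legged stool. The seat is 333×304 mm, 36 mm thick, top at z = 402 mm. It stands on four square legs, each 46×46 mm in cross-section, from z = 0 to the seat underside, each flush with a corner of the seat.

Three stools sit around the table at the +y, −x, +x sides.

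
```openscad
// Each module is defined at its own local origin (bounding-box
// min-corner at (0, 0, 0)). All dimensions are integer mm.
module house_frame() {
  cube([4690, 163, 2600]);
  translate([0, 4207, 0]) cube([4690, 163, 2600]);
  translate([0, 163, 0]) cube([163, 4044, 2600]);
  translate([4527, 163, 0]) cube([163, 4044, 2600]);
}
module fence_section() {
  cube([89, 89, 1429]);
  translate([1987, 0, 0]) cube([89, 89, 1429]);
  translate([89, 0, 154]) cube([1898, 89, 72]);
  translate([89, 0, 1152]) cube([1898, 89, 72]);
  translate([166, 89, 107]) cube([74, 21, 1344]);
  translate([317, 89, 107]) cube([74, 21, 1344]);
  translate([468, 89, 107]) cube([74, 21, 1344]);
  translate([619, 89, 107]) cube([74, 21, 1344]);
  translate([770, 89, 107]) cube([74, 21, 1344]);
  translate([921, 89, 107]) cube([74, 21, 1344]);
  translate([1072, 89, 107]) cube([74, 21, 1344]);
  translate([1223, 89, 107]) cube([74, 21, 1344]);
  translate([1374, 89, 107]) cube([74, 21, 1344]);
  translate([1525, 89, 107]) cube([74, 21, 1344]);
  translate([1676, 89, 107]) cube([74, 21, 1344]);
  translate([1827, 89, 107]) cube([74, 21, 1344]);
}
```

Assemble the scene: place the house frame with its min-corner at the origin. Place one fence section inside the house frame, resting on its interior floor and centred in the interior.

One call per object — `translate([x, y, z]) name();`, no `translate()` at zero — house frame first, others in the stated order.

house_frame();
translate([1307, 2130, 0]) fence_section();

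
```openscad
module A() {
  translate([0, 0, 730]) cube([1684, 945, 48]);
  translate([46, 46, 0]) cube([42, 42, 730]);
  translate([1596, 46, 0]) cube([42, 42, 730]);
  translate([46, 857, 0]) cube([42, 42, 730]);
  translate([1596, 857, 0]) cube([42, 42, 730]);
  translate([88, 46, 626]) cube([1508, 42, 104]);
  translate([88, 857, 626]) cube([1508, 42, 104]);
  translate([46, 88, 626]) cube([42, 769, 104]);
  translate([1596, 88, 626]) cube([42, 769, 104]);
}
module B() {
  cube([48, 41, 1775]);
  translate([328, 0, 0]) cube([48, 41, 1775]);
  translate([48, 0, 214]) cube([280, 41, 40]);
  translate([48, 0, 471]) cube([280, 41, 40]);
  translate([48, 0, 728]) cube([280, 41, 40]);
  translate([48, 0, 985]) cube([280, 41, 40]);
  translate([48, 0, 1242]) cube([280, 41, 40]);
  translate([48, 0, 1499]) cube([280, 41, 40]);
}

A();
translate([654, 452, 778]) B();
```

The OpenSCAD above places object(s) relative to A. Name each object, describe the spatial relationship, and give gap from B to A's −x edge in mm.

A is a table. B is a ladder. The ladder is on top of the table, centred. The gap from the ladder to the table's −x edge is 654 mm.

The ladder's min-x is at 654; the table's min-x is 0; gap = 654 mm.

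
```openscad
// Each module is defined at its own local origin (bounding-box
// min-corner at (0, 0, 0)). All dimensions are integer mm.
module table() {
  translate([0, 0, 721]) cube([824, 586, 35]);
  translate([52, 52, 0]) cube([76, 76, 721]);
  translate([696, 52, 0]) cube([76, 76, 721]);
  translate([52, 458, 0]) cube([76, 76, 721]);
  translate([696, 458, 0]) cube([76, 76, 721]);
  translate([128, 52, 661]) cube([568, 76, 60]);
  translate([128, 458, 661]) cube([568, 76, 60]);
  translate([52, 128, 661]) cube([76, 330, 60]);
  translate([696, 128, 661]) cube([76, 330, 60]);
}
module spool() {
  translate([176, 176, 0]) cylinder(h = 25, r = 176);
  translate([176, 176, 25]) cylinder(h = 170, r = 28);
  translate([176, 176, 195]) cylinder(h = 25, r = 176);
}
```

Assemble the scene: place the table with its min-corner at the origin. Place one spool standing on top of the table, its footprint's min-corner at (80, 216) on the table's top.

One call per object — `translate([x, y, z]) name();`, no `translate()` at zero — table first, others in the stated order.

table();
translate([80, 216, 756]) spool();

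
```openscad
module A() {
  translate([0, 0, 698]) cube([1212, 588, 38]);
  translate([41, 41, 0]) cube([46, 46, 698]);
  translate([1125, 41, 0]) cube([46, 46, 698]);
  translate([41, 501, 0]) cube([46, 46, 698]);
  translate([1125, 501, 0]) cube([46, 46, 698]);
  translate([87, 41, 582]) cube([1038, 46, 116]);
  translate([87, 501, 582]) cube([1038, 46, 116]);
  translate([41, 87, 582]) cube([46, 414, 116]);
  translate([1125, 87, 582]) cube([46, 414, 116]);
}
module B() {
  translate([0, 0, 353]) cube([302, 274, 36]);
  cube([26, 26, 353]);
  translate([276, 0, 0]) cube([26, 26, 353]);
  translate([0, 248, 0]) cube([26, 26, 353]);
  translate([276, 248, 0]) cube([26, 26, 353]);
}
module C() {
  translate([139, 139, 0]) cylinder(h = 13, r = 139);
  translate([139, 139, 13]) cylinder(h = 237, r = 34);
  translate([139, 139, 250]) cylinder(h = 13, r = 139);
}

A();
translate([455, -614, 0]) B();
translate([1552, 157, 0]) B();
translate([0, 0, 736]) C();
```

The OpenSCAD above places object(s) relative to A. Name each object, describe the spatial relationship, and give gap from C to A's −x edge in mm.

A is a table. B is a stool. C is a spool. Two stools sit around the table at the −y, +x sides. The spool is on top of the table. The gap from the spool to the table's −x edge is 0 mm.

The spool's min-x is at 0; the table's min-x is 0; gap = 0 mm.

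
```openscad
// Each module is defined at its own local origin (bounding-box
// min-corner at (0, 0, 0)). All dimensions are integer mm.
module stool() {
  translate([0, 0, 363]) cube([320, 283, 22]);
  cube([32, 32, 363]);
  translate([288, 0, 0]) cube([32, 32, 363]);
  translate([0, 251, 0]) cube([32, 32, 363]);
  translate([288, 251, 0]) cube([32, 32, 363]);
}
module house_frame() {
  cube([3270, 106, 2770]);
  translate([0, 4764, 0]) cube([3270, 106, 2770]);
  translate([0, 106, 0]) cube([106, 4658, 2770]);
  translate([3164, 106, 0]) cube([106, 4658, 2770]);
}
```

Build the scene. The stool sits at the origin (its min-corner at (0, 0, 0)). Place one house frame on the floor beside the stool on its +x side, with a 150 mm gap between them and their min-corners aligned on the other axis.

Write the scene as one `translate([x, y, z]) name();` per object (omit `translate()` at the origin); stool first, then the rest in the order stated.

stool();
translate([470, 0, 0]) house_frame();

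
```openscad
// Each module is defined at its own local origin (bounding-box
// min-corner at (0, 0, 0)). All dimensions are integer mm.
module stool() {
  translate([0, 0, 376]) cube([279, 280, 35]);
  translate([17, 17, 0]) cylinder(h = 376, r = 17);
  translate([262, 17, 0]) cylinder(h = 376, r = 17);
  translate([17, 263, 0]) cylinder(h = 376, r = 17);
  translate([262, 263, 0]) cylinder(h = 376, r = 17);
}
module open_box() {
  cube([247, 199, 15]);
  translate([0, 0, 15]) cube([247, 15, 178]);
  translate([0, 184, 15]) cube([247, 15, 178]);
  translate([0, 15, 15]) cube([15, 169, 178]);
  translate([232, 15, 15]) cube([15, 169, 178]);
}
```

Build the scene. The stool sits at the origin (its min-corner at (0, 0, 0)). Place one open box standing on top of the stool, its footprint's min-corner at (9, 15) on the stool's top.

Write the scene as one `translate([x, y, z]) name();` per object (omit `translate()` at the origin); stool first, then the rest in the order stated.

stool();
translate([9, 15, 411]) open_box();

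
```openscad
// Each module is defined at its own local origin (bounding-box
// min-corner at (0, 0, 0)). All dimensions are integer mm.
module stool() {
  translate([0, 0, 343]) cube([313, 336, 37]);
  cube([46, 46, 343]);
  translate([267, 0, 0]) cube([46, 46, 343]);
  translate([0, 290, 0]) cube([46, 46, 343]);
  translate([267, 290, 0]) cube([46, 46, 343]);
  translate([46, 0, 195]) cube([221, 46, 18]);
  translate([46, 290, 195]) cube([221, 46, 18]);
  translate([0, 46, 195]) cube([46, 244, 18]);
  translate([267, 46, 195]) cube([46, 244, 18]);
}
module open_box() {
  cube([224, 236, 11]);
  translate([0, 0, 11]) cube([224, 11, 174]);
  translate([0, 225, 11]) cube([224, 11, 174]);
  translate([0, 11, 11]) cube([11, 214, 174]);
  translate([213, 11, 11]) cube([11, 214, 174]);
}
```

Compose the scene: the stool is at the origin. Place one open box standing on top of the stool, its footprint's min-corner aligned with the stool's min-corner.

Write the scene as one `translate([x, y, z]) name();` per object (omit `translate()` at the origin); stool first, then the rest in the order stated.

stool();
translate([0, 0, 380]) open_box();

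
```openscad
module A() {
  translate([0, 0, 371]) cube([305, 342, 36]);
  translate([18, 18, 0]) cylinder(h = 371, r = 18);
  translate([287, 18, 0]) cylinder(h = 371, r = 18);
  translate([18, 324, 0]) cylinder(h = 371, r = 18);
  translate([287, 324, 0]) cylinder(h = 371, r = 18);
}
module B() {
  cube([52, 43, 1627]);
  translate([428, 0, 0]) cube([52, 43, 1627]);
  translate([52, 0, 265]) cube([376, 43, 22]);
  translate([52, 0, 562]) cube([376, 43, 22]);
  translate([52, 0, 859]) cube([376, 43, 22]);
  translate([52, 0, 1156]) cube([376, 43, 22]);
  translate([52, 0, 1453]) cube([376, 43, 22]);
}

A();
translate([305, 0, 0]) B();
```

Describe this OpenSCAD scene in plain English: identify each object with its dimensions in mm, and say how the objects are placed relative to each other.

A is a four-legged stool. The seat is 305×342 mm, 36 mm thick, top at z = 407 mm. It stands on four round legs, each 36 mm in diameter, from z = 0 to the seat underside, each leg's axis is inset half a diameter from the nearest pair of seat edges (so the leg's bounding box is flush with the corner).

B is a wooden ladder with two side rails of 52×43 mm section and 1627 mm height, set 480 mm apart overall. Between them run 5 rectangular rungs (43 mm deep, 22 mm thick), front faces flush with the rails' −y face. The bottom of the first rung is 265 mm above the floor and each subsequent rung is 297 mm higher than the one below.

The ladder is against the stool's +x side, with their −y faces flush.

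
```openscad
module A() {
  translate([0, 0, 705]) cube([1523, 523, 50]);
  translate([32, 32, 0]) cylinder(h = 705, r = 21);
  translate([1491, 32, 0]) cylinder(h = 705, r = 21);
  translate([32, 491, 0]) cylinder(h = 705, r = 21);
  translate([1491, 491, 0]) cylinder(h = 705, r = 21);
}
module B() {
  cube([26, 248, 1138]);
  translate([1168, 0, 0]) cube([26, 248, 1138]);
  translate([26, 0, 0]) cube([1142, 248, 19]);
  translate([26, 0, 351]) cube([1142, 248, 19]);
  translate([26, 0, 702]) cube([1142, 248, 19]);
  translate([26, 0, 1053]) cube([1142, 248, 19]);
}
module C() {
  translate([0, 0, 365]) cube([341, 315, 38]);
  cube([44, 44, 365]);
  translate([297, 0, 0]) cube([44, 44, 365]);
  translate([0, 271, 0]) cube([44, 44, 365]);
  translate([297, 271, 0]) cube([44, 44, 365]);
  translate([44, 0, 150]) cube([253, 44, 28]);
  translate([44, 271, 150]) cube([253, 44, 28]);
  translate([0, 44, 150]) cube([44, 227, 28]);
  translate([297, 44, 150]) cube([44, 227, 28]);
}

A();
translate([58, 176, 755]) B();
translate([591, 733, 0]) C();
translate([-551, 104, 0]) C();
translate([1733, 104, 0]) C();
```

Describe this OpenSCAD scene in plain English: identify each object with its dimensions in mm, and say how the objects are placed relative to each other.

A is a table with a 1523×523 mm rectangular top, 50 mm thick, top surface at z = 755 mm, supported by four round legs of 42 mm diameter, each leg's bounding box inset 11 mm from the nearest pair of top edges, running from the floor.

B is an open bookshelf. Two side panels, each 26 mm thick, 248 mm deep and 1138 mm tall, stand 1194 mm apart (outside-to-outside). Between them sit 4 shelves, each 19 mm thick and 248 mm deep, spanning the full gap between the sides. The bottom shelf rests on the floor (its underside at z = 0) and the clear gap between one shelf's top and the next shelf's underside is 332 mm.

C is a four-legged stool. The seat is a 341×315×38 mm slab whose top surface is at z = 403 mm; four square legs, each 44×44 mm in cross-section, run from the floor (z = 0) to the underside of the seat, each flush with a corner of the seat. Four stretchers, 44 mm wide and 28 mm tall, connect adjacent legs with their undersides at z = 150 mm, each running between the inner faces of the legs it joins and aligned with the legs' outer faces on the other axis.

The bookshelf is on top of the table. Three stools sit around the table at the +y, −x, +x sides.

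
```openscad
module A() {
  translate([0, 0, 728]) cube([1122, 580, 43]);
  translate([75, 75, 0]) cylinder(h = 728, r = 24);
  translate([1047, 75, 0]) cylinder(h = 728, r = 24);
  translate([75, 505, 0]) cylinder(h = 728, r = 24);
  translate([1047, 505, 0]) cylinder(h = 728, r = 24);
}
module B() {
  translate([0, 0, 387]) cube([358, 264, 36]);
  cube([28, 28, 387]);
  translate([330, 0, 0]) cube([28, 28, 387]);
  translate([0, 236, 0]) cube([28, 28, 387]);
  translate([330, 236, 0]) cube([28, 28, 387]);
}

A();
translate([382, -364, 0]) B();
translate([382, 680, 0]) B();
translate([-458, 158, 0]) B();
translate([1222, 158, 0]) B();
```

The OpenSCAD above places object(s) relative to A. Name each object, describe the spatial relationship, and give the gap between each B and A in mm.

A is a table. B is a stool. Four stools sit around the table at the −y, +y, −x, +x sides. The gap between each stool and the table is 100 mm.

Each stool's nearest face is 100 mm from the table's bounding box.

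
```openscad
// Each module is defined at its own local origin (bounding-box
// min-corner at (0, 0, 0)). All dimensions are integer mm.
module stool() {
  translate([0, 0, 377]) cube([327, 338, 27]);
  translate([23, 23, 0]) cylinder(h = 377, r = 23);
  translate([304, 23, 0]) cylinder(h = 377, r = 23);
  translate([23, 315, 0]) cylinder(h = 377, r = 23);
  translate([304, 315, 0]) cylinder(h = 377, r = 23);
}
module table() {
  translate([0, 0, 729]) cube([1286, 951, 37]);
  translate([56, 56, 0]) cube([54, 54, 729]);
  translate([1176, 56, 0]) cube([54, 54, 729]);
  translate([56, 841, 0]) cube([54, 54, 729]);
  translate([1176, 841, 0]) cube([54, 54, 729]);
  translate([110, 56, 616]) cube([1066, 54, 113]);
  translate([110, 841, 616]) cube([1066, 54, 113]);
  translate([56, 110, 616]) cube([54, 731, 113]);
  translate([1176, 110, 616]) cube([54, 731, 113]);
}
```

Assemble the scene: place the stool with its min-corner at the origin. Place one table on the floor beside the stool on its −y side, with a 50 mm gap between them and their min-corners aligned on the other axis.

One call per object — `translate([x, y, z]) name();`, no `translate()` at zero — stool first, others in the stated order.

stool();
translate([0, -1001, 0]) table();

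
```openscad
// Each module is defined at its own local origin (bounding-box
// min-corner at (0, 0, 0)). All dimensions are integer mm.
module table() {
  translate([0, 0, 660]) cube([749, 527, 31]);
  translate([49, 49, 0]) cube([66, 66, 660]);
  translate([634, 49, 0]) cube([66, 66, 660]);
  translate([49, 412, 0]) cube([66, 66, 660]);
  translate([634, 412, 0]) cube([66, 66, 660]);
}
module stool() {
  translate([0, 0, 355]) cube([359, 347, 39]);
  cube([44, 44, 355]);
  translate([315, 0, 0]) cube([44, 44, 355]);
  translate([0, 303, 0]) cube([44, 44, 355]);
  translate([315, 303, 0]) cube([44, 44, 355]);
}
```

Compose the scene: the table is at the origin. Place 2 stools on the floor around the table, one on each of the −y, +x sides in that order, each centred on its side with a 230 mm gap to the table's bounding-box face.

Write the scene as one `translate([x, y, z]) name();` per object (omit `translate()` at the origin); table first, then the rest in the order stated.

table();
translate([195, -577, 0]) stool();
translate([979, 90, 0]) stool();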